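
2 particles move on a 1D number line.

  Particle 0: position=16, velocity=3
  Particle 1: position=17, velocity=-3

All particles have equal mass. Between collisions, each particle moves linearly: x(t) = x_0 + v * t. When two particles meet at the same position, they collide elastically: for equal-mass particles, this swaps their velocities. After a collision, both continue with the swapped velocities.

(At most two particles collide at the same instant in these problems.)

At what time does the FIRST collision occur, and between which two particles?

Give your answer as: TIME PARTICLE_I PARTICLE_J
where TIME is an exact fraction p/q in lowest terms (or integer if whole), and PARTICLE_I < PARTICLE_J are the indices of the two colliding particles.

Pair (0,1): pos 16,17 vel 3,-3 -> gap=1, closing at 6/unit, collide at t=1/6
Earliest collision: t=1/6 between 0 and 1

Answer: 1/6 0 1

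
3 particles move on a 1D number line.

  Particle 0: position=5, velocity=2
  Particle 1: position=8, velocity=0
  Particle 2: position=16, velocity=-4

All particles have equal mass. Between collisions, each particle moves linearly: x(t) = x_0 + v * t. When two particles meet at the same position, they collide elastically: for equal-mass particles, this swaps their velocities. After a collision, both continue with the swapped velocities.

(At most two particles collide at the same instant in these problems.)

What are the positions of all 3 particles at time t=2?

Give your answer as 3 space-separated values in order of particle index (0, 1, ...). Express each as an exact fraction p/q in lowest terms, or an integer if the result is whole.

Answer: 8 8 9

Derivation:
Collision at t=3/2: particles 0 and 1 swap velocities; positions: p0=8 p1=8 p2=10; velocities now: v0=0 v1=2 v2=-4
Collision at t=11/6: particles 1 and 2 swap velocities; positions: p0=8 p1=26/3 p2=26/3; velocities now: v0=0 v1=-4 v2=2
Collision at t=2: particles 0 and 1 swap velocities; positions: p0=8 p1=8 p2=9; velocities now: v0=-4 v1=0 v2=2
Advance to t=2 (no further collisions before then); velocities: v0=-4 v1=0 v2=2; positions = 8 8 9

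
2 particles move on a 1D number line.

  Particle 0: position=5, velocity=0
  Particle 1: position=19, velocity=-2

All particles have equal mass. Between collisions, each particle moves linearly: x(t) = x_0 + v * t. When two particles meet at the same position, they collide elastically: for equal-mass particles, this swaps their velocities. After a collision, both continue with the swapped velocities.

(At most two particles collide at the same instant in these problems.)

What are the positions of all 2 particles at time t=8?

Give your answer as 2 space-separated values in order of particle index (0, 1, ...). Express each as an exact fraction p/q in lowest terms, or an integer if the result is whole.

Collision at t=7: particles 0 and 1 swap velocities; positions: p0=5 p1=5; velocities now: v0=-2 v1=0
Advance to t=8 (no further collisions before then); velocities: v0=-2 v1=0; positions = 3 5

Answer: 3 5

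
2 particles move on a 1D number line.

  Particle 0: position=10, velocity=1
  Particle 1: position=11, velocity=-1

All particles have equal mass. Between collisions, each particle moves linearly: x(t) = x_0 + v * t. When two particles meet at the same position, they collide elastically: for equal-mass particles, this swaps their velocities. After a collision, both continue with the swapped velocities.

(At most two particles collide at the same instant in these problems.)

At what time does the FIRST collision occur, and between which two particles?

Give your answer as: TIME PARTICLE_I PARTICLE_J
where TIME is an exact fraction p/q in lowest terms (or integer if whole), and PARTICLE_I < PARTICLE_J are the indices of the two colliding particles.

Answer: 1/2 0 1

Derivation:
Pair (0,1): pos 10,11 vel 1,-1 -> gap=1, closing at 2/unit, collide at t=1/2
Earliest collision: t=1/2 between 0 and 1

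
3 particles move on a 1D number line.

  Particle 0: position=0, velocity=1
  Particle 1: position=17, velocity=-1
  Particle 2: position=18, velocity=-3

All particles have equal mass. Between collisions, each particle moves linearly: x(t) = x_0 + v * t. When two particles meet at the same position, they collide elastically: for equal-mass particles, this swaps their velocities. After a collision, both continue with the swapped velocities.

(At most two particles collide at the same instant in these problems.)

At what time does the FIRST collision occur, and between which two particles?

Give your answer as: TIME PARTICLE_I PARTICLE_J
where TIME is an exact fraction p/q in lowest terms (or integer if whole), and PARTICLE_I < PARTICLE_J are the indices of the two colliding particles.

Pair (0,1): pos 0,17 vel 1,-1 -> gap=17, closing at 2/unit, collide at t=17/2
Pair (1,2): pos 17,18 vel -1,-3 -> gap=1, closing at 2/unit, collide at t=1/2
Earliest collision: t=1/2 between 1 and 2

Answer: 1/2 1 2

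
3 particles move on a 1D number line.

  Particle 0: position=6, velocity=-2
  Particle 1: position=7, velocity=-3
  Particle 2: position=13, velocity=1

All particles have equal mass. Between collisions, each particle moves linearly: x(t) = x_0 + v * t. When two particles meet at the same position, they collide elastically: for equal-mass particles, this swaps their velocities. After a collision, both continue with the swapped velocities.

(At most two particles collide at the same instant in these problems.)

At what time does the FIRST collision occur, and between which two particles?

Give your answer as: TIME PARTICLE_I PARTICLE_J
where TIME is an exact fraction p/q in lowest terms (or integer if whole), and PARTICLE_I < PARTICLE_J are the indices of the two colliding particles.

Pair (0,1): pos 6,7 vel -2,-3 -> gap=1, closing at 1/unit, collide at t=1
Pair (1,2): pos 7,13 vel -3,1 -> not approaching (rel speed -4 <= 0)
Earliest collision: t=1 between 0 and 1

Answer: 1 0 1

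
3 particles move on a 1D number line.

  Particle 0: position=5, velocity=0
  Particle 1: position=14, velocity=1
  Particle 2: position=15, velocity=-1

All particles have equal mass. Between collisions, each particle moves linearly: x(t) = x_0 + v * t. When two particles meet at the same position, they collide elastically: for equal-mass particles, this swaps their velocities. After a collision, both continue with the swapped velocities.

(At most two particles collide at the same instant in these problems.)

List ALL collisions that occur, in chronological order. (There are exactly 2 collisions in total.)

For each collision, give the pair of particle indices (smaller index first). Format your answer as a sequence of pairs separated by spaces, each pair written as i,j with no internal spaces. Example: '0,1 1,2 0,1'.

Answer: 1,2 0,1

Derivation:
Collision at t=1/2: particles 1 and 2 swap velocities; positions: p0=5 p1=29/2 p2=29/2; velocities now: v0=0 v1=-1 v2=1
Collision at t=10: particles 0 and 1 swap velocities; positions: p0=5 p1=5 p2=24; velocities now: v0=-1 v1=0 v2=1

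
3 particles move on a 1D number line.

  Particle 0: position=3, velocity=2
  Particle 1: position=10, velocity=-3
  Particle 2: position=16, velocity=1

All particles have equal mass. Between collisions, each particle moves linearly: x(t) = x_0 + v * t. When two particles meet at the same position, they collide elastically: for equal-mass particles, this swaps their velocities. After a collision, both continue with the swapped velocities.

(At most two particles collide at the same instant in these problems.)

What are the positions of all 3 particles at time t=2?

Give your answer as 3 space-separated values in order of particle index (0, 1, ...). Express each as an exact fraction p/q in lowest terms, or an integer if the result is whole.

Collision at t=7/5: particles 0 and 1 swap velocities; positions: p0=29/5 p1=29/5 p2=87/5; velocities now: v0=-3 v1=2 v2=1
Advance to t=2 (no further collisions before then); velocities: v0=-3 v1=2 v2=1; positions = 4 7 18

Answer: 4 7 18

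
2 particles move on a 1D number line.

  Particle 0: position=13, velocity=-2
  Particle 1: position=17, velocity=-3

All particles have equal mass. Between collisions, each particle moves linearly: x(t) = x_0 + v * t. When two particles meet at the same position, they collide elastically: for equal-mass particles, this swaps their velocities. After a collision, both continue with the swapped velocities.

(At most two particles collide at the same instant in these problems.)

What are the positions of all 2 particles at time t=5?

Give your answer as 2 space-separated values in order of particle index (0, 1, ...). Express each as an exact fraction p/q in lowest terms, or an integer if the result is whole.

Collision at t=4: particles 0 and 1 swap velocities; positions: p0=5 p1=5; velocities now: v0=-3 v1=-2
Advance to t=5 (no further collisions before then); velocities: v0=-3 v1=-2; positions = 2 3

Answer: 2 3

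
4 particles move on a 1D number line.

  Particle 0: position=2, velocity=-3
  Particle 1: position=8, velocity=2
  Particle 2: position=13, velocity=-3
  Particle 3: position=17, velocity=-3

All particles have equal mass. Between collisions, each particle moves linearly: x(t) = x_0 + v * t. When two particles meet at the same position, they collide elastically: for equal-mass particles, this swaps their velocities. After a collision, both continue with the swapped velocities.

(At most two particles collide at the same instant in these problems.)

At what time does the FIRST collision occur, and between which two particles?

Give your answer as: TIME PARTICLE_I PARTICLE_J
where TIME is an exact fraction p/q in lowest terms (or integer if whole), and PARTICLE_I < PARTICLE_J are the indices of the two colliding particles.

Answer: 1 1 2

Derivation:
Pair (0,1): pos 2,8 vel -3,2 -> not approaching (rel speed -5 <= 0)
Pair (1,2): pos 8,13 vel 2,-3 -> gap=5, closing at 5/unit, collide at t=1
Pair (2,3): pos 13,17 vel -3,-3 -> not approaching (rel speed 0 <= 0)
Earliest collision: t=1 between 1 and 2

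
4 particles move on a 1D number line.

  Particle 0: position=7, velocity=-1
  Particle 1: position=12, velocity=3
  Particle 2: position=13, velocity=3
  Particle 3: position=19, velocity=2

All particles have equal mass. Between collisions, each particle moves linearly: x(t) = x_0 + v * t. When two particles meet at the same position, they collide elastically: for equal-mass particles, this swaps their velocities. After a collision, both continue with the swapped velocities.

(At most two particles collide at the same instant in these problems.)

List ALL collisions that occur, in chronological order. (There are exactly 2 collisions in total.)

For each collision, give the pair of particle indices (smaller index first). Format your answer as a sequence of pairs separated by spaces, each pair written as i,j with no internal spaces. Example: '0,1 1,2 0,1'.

Answer: 2,3 1,2

Derivation:
Collision at t=6: particles 2 and 3 swap velocities; positions: p0=1 p1=30 p2=31 p3=31; velocities now: v0=-1 v1=3 v2=2 v3=3
Collision at t=7: particles 1 and 2 swap velocities; positions: p0=0 p1=33 p2=33 p3=34; velocities now: v0=-1 v1=2 v2=3 v3=3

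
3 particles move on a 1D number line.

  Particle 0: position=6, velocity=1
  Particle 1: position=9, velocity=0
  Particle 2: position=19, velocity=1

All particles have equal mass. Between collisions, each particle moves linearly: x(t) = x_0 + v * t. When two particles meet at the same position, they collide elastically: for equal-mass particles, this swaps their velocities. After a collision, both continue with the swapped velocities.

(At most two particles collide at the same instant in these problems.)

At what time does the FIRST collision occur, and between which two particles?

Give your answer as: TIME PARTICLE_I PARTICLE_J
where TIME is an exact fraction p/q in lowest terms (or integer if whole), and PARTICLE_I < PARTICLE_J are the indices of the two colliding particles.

Answer: 3 0 1

Derivation:
Pair (0,1): pos 6,9 vel 1,0 -> gap=3, closing at 1/unit, collide at t=3
Pair (1,2): pos 9,19 vel 0,1 -> not approaching (rel speed -1 <= 0)
Earliest collision: t=3 between 0 and 1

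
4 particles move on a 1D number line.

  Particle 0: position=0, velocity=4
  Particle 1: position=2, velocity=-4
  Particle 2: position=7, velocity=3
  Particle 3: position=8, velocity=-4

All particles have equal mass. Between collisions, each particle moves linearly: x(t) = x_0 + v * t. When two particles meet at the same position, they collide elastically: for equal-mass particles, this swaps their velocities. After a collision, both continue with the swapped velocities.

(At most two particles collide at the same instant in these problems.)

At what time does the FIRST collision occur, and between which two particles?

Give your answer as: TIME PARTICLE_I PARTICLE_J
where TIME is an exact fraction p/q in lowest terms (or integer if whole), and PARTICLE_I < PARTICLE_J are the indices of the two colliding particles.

Pair (0,1): pos 0,2 vel 4,-4 -> gap=2, closing at 8/unit, collide at t=1/4
Pair (1,2): pos 2,7 vel -4,3 -> not approaching (rel speed -7 <= 0)
Pair (2,3): pos 7,8 vel 3,-4 -> gap=1, closing at 7/unit, collide at t=1/7
Earliest collision: t=1/7 between 2 and 3

Answer: 1/7 2 3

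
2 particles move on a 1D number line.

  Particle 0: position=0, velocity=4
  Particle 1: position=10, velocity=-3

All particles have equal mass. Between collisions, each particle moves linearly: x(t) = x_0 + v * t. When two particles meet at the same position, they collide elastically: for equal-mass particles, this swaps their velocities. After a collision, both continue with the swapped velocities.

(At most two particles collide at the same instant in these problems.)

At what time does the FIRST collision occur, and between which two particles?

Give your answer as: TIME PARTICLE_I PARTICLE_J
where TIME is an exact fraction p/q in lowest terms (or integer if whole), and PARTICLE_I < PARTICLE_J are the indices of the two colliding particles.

Pair (0,1): pos 0,10 vel 4,-3 -> gap=10, closing at 7/unit, collide at t=10/7
Earliest collision: t=10/7 between 0 and 1

Answer: 10/7 0 1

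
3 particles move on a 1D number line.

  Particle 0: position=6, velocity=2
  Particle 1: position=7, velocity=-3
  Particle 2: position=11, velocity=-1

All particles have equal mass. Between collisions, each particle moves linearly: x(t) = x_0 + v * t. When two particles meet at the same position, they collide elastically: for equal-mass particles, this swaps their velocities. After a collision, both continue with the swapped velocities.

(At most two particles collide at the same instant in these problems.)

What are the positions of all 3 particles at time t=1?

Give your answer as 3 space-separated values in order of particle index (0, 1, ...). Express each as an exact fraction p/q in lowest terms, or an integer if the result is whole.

Collision at t=1/5: particles 0 and 1 swap velocities; positions: p0=32/5 p1=32/5 p2=54/5; velocities now: v0=-3 v1=2 v2=-1
Advance to t=1 (no further collisions before then); velocities: v0=-3 v1=2 v2=-1; positions = 4 8 10

Answer: 4 8 10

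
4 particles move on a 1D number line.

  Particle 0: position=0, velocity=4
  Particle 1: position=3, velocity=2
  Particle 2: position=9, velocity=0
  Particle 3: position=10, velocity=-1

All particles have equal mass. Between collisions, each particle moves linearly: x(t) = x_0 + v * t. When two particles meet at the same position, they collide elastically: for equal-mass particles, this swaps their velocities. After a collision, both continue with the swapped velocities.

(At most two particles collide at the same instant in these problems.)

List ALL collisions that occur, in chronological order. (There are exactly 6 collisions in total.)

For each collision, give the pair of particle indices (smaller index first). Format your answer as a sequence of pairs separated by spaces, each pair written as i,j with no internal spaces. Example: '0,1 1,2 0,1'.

Collision at t=1: particles 2 and 3 swap velocities; positions: p0=4 p1=5 p2=9 p3=9; velocities now: v0=4 v1=2 v2=-1 v3=0
Collision at t=3/2: particles 0 and 1 swap velocities; positions: p0=6 p1=6 p2=17/2 p3=9; velocities now: v0=2 v1=4 v2=-1 v3=0
Collision at t=2: particles 1 and 2 swap velocities; positions: p0=7 p1=8 p2=8 p3=9; velocities now: v0=2 v1=-1 v2=4 v3=0
Collision at t=9/4: particles 2 and 3 swap velocities; positions: p0=15/2 p1=31/4 p2=9 p3=9; velocities now: v0=2 v1=-1 v2=0 v3=4
Collision at t=7/3: particles 0 and 1 swap velocities; positions: p0=23/3 p1=23/3 p2=9 p3=28/3; velocities now: v0=-1 v1=2 v2=0 v3=4
Collision at t=3: particles 1 and 2 swap velocities; positions: p0=7 p1=9 p2=9 p3=12; velocities now: v0=-1 v1=0 v2=2 v3=4

Answer: 2,3 0,1 1,2 2,3 0,1 1,2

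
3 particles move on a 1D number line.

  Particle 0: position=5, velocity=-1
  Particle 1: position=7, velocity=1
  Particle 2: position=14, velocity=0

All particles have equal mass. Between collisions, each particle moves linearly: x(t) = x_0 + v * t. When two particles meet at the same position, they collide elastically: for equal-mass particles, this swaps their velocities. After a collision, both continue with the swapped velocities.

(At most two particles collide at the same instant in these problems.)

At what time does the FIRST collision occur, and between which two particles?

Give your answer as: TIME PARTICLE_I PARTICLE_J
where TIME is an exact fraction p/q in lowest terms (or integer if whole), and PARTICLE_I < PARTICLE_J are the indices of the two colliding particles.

Answer: 7 1 2

Derivation:
Pair (0,1): pos 5,7 vel -1,1 -> not approaching (rel speed -2 <= 0)
Pair (1,2): pos 7,14 vel 1,0 -> gap=7, closing at 1/unit, collide at t=7
Earliest collision: t=7 between 1 and 2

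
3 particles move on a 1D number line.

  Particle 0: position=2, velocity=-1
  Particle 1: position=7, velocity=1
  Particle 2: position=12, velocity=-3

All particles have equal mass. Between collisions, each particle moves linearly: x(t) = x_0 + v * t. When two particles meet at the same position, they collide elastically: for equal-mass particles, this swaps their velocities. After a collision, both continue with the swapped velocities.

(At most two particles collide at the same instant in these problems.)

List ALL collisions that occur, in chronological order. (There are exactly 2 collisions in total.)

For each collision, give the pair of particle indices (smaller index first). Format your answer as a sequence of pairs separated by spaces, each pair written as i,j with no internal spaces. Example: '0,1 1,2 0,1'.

Collision at t=5/4: particles 1 and 2 swap velocities; positions: p0=3/4 p1=33/4 p2=33/4; velocities now: v0=-1 v1=-3 v2=1
Collision at t=5: particles 0 and 1 swap velocities; positions: p0=-3 p1=-3 p2=12; velocities now: v0=-3 v1=-1 v2=1

Answer: 1,2 0,1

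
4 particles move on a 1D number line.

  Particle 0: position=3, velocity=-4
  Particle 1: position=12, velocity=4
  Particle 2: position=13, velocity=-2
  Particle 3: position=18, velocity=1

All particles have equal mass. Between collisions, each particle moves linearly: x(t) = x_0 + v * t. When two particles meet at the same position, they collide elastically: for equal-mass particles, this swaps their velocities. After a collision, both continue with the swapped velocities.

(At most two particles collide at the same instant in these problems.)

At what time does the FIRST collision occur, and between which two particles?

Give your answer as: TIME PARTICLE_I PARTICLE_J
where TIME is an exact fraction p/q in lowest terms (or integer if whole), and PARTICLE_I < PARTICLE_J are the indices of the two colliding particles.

Pair (0,1): pos 3,12 vel -4,4 -> not approaching (rel speed -8 <= 0)
Pair (1,2): pos 12,13 vel 4,-2 -> gap=1, closing at 6/unit, collide at t=1/6
Pair (2,3): pos 13,18 vel -2,1 -> not approaching (rel speed -3 <= 0)
Earliest collision: t=1/6 between 1 and 2

Answer: 1/6 1 2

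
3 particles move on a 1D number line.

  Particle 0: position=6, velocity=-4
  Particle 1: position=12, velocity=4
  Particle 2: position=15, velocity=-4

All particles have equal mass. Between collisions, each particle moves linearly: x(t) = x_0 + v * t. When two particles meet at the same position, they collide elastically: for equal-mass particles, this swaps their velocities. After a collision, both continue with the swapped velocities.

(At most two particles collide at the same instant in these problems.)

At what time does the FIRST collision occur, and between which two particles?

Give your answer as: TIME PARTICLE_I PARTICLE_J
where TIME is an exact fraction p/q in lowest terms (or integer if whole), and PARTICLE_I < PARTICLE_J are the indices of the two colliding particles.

Answer: 3/8 1 2

Derivation:
Pair (0,1): pos 6,12 vel -4,4 -> not approaching (rel speed -8 <= 0)
Pair (1,2): pos 12,15 vel 4,-4 -> gap=3, closing at 8/unit, collide at t=3/8
Earliest collision: t=3/8 between 1 and 2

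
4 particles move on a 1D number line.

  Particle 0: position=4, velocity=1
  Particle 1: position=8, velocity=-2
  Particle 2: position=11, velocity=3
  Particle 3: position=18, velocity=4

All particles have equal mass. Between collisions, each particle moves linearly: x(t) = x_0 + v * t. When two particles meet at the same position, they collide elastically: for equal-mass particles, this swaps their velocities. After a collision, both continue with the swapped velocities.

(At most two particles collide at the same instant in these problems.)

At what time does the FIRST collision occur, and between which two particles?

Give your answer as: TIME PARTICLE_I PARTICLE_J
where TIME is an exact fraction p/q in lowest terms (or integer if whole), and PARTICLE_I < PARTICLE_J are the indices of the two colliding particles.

Answer: 4/3 0 1

Derivation:
Pair (0,1): pos 4,8 vel 1,-2 -> gap=4, closing at 3/unit, collide at t=4/3
Pair (1,2): pos 8,11 vel -2,3 -> not approaching (rel speed -5 <= 0)
Pair (2,3): pos 11,18 vel 3,4 -> not approaching (rel speed -1 <= 0)
Earliest collision: t=4/3 between 0 and 1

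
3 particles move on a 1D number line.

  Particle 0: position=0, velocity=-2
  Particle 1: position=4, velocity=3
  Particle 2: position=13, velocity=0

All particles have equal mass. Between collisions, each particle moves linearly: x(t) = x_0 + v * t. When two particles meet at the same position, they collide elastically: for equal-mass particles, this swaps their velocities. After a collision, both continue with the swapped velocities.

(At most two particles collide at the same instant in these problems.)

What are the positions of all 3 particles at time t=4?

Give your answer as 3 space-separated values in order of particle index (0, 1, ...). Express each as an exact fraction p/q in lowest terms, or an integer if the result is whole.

Collision at t=3: particles 1 and 2 swap velocities; positions: p0=-6 p1=13 p2=13; velocities now: v0=-2 v1=0 v2=3
Advance to t=4 (no further collisions before then); velocities: v0=-2 v1=0 v2=3; positions = -8 13 16

Answer: -8 13 16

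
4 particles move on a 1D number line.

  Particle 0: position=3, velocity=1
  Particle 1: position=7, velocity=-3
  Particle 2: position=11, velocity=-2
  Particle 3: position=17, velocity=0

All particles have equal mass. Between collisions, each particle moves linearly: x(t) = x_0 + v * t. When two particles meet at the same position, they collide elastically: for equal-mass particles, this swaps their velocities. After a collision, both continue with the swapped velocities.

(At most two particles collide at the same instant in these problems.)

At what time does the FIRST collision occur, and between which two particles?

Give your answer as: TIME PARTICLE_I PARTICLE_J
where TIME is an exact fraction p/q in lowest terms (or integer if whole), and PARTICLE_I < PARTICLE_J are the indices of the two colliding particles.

Pair (0,1): pos 3,7 vel 1,-3 -> gap=4, closing at 4/unit, collide at t=1
Pair (1,2): pos 7,11 vel -3,-2 -> not approaching (rel speed -1 <= 0)
Pair (2,3): pos 11,17 vel -2,0 -> not approaching (rel speed -2 <= 0)
Earliest collision: t=1 between 0 and 1

Answer: 1 0 1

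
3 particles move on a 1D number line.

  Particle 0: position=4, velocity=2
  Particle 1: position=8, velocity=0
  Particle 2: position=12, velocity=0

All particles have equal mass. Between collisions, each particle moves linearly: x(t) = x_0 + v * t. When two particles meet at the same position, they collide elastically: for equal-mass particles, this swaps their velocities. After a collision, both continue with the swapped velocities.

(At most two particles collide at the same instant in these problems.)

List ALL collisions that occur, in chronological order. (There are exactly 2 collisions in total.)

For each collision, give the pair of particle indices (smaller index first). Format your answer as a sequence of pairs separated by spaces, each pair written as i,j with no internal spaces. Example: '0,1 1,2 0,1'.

Answer: 0,1 1,2

Derivation:
Collision at t=2: particles 0 and 1 swap velocities; positions: p0=8 p1=8 p2=12; velocities now: v0=0 v1=2 v2=0
Collision at t=4: particles 1 and 2 swap velocities; positions: p0=8 p1=12 p2=12; velocities now: v0=0 v1=0 v2=2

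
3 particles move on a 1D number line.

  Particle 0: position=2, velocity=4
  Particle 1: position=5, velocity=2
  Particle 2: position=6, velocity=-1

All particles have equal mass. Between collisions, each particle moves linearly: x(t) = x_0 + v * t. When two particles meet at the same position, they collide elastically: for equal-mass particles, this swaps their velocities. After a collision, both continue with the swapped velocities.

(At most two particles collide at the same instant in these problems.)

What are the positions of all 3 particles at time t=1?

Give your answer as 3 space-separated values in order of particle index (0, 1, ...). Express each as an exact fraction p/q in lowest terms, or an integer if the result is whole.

Answer: 5 6 7

Derivation:
Collision at t=1/3: particles 1 and 2 swap velocities; positions: p0=10/3 p1=17/3 p2=17/3; velocities now: v0=4 v1=-1 v2=2
Collision at t=4/5: particles 0 and 1 swap velocities; positions: p0=26/5 p1=26/5 p2=33/5; velocities now: v0=-1 v1=4 v2=2
Advance to t=1 (no further collisions before then); velocities: v0=-1 v1=4 v2=2; positions = 5 6 7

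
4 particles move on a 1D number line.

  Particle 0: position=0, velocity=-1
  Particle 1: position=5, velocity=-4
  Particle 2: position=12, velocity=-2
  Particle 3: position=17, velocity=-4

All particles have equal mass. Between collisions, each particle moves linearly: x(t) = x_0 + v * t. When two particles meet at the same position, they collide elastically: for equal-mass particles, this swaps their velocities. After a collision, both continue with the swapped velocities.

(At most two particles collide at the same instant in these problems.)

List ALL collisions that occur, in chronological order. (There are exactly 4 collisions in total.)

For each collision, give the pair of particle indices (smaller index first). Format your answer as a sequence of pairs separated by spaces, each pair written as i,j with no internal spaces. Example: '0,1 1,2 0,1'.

Collision at t=5/3: particles 0 and 1 swap velocities; positions: p0=-5/3 p1=-5/3 p2=26/3 p3=31/3; velocities now: v0=-4 v1=-1 v2=-2 v3=-4
Collision at t=5/2: particles 2 and 3 swap velocities; positions: p0=-5 p1=-5/2 p2=7 p3=7; velocities now: v0=-4 v1=-1 v2=-4 v3=-2
Collision at t=17/3: particles 1 and 2 swap velocities; positions: p0=-53/3 p1=-17/3 p2=-17/3 p3=2/3; velocities now: v0=-4 v1=-4 v2=-1 v3=-2
Collision at t=12: particles 2 and 3 swap velocities; positions: p0=-43 p1=-31 p2=-12 p3=-12; velocities now: v0=-4 v1=-4 v2=-2 v3=-1

Answer: 0,1 2,3 1,2 2,3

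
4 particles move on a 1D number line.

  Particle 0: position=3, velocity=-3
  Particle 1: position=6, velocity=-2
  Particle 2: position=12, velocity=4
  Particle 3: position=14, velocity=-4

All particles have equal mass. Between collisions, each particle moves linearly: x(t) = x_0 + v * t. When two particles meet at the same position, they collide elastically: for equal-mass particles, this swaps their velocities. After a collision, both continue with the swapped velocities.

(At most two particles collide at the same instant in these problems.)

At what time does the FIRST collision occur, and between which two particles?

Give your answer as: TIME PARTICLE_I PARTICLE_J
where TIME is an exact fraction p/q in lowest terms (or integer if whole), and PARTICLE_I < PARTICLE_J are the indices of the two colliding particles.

Answer: 1/4 2 3

Derivation:
Pair (0,1): pos 3,6 vel -3,-2 -> not approaching (rel speed -1 <= 0)
Pair (1,2): pos 6,12 vel -2,4 -> not approaching (rel speed -6 <= 0)
Pair (2,3): pos 12,14 vel 4,-4 -> gap=2, closing at 8/unit, collide at t=1/4
Earliest collision: t=1/4 between 2 and 3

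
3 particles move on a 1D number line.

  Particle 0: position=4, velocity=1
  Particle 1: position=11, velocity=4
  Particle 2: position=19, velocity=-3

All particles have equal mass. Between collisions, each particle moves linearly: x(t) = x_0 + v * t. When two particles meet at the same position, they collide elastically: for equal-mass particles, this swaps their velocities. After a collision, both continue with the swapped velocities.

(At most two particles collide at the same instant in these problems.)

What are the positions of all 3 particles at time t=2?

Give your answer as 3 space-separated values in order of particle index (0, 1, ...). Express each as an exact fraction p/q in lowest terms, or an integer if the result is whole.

Collision at t=8/7: particles 1 and 2 swap velocities; positions: p0=36/7 p1=109/7 p2=109/7; velocities now: v0=1 v1=-3 v2=4
Advance to t=2 (no further collisions before then); velocities: v0=1 v1=-3 v2=4; positions = 6 13 19

Answer: 6 13 19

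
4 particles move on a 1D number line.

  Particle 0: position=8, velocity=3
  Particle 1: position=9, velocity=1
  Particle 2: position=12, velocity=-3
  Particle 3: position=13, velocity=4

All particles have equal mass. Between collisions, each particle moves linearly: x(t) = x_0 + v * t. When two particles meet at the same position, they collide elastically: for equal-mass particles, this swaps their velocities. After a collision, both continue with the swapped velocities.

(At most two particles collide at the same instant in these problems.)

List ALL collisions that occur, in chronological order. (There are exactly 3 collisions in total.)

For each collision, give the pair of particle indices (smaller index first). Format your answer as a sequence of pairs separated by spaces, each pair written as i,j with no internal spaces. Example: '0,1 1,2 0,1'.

Collision at t=1/2: particles 0 and 1 swap velocities; positions: p0=19/2 p1=19/2 p2=21/2 p3=15; velocities now: v0=1 v1=3 v2=-3 v3=4
Collision at t=2/3: particles 1 and 2 swap velocities; positions: p0=29/3 p1=10 p2=10 p3=47/3; velocities now: v0=1 v1=-3 v2=3 v3=4
Collision at t=3/4: particles 0 and 1 swap velocities; positions: p0=39/4 p1=39/4 p2=41/4 p3=16; velocities now: v0=-3 v1=1 v2=3 v3=4

Answer: 0,1 1,2 0,1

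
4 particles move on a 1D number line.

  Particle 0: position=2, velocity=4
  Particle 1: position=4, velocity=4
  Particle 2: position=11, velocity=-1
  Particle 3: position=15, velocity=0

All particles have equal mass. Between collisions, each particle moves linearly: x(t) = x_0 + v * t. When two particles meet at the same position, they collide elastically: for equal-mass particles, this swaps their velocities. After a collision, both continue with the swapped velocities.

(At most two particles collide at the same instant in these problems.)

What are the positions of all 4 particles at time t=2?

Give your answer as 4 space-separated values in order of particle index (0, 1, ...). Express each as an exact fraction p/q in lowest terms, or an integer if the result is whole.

Answer: 9 10 12 15

Derivation:
Collision at t=7/5: particles 1 and 2 swap velocities; positions: p0=38/5 p1=48/5 p2=48/5 p3=15; velocities now: v0=4 v1=-1 v2=4 v3=0
Collision at t=9/5: particles 0 and 1 swap velocities; positions: p0=46/5 p1=46/5 p2=56/5 p3=15; velocities now: v0=-1 v1=4 v2=4 v3=0
Advance to t=2 (no further collisions before then); velocities: v0=-1 v1=4 v2=4 v3=0; positions = 9 10 12 15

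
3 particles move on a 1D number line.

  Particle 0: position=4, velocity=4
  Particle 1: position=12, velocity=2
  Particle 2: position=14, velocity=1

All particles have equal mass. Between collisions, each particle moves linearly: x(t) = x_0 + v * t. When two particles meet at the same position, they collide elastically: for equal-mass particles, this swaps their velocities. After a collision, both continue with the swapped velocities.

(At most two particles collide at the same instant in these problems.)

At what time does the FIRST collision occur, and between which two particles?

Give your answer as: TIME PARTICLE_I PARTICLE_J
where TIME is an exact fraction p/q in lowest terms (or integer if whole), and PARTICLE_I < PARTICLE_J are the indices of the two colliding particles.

Pair (0,1): pos 4,12 vel 4,2 -> gap=8, closing at 2/unit, collide at t=4
Pair (1,2): pos 12,14 vel 2,1 -> gap=2, closing at 1/unit, collide at t=2
Earliest collision: t=2 between 1 and 2

Answer: 2 1 2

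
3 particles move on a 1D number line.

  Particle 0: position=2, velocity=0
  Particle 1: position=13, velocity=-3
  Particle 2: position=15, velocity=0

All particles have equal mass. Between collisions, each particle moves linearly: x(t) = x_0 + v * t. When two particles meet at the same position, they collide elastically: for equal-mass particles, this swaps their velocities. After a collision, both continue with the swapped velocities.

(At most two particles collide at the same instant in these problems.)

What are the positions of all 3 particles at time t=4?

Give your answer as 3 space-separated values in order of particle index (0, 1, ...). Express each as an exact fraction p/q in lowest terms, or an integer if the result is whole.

Collision at t=11/3: particles 0 and 1 swap velocities; positions: p0=2 p1=2 p2=15; velocities now: v0=-3 v1=0 v2=0
Advance to t=4 (no further collisions before then); velocities: v0=-3 v1=0 v2=0; positions = 1 2 15

Answer: 1 2 15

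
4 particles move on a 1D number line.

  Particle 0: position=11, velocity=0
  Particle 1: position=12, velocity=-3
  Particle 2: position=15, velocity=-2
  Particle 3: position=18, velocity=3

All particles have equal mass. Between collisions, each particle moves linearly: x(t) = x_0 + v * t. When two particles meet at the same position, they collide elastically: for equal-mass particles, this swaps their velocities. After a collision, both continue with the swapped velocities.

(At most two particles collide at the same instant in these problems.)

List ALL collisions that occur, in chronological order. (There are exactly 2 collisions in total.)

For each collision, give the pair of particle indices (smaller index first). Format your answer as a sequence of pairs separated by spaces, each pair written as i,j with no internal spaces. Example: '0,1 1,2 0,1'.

Collision at t=1/3: particles 0 and 1 swap velocities; positions: p0=11 p1=11 p2=43/3 p3=19; velocities now: v0=-3 v1=0 v2=-2 v3=3
Collision at t=2: particles 1 and 2 swap velocities; positions: p0=6 p1=11 p2=11 p3=24; velocities now: v0=-3 v1=-2 v2=0 v3=3

Answer: 0,1 1,2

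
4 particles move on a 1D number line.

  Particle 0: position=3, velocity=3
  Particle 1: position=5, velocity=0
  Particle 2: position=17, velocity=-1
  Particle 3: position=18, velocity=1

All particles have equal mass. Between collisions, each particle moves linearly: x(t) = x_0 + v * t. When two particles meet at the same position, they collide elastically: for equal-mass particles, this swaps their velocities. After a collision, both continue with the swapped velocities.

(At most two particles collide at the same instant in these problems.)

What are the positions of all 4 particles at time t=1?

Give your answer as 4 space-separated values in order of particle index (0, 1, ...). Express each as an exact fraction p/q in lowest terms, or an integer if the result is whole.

Collision at t=2/3: particles 0 and 1 swap velocities; positions: p0=5 p1=5 p2=49/3 p3=56/3; velocities now: v0=0 v1=3 v2=-1 v3=1
Advance to t=1 (no further collisions before then); velocities: v0=0 v1=3 v2=-1 v3=1; positions = 5 6 16 19

Answer: 5 6 16 19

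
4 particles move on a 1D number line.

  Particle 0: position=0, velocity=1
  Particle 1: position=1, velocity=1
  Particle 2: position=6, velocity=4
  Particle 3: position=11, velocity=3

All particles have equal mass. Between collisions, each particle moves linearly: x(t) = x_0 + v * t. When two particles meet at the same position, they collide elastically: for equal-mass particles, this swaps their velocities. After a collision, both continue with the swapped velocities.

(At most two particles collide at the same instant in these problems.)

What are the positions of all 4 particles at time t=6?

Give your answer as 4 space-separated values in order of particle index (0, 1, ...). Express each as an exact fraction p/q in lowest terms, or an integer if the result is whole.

Collision at t=5: particles 2 and 3 swap velocities; positions: p0=5 p1=6 p2=26 p3=26; velocities now: v0=1 v1=1 v2=3 v3=4
Advance to t=6 (no further collisions before then); velocities: v0=1 v1=1 v2=3 v3=4; positions = 6 7 29 30

Answer: 6 7 29 30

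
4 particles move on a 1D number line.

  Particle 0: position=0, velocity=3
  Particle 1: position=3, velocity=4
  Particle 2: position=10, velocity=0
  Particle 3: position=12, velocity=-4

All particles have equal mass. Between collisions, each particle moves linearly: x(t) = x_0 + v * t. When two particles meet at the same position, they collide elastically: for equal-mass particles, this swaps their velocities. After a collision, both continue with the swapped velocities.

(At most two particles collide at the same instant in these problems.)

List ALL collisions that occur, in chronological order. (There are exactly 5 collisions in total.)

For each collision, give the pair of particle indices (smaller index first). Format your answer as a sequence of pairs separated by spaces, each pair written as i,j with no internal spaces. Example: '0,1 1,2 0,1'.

Answer: 2,3 1,2 0,1 2,3 1,2

Derivation:
Collision at t=1/2: particles 2 and 3 swap velocities; positions: p0=3/2 p1=5 p2=10 p3=10; velocities now: v0=3 v1=4 v2=-4 v3=0
Collision at t=9/8: particles 1 and 2 swap velocities; positions: p0=27/8 p1=15/2 p2=15/2 p3=10; velocities now: v0=3 v1=-4 v2=4 v3=0
Collision at t=12/7: particles 0 and 1 swap velocities; positions: p0=36/7 p1=36/7 p2=69/7 p3=10; velocities now: v0=-4 v1=3 v2=4 v3=0
Collision at t=7/4: particles 2 and 3 swap velocities; positions: p0=5 p1=21/4 p2=10 p3=10; velocities now: v0=-4 v1=3 v2=0 v3=4
Collision at t=10/3: particles 1 and 2 swap velocities; positions: p0=-4/3 p1=10 p2=10 p3=49/3; velocities now: v0=-4 v1=0 v2=3 v3=4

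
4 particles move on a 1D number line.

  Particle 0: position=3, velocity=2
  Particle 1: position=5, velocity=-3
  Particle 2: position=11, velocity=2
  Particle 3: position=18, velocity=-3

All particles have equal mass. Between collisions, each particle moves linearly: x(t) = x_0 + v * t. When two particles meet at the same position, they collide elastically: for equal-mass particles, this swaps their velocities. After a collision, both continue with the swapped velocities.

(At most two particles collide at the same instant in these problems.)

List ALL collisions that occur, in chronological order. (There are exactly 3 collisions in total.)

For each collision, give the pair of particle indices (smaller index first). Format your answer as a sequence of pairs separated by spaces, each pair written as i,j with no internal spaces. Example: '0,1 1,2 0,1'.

Answer: 0,1 2,3 1,2

Derivation:
Collision at t=2/5: particles 0 and 1 swap velocities; positions: p0=19/5 p1=19/5 p2=59/5 p3=84/5; velocities now: v0=-3 v1=2 v2=2 v3=-3
Collision at t=7/5: particles 2 and 3 swap velocities; positions: p0=4/5 p1=29/5 p2=69/5 p3=69/5; velocities now: v0=-3 v1=2 v2=-3 v3=2
Collision at t=3: particles 1 and 2 swap velocities; positions: p0=-4 p1=9 p2=9 p3=17; velocities now: v0=-3 v1=-3 v2=2 v3=2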